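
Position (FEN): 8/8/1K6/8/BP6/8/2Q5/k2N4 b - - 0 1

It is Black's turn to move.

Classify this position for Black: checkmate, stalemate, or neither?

stalemate

Black to move; black king on a1.
In check: no.
King squares — b1: attacked by Qc2; a2: attacked by Qc2; b2: attacked by Nd1.
Legal moves for Black: none.
Not in check and no legal moves → stalemate.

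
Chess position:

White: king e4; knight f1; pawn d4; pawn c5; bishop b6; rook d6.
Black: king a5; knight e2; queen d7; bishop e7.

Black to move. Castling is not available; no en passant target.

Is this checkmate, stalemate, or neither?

Black to move; black king on a5.
In check: yes, from the white bishop on b6.
King squares — a4: available; b4: available; b5: available; a6: available; b6: attacked by Pc5.
Legal moves for Black: Ka6, Kb5, Kb4, Ka4.
Black is in check but has 4 legal moves → neither.

neither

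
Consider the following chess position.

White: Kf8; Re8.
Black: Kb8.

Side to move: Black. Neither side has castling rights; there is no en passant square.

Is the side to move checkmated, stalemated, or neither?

Black to move; black king on b8.
In check: yes, from the white rook on e8.
King squares — a7: available; b7: available; c7: available; a8: attacked by Re8; c8: attacked by Re8.
Legal moves for Black: Kc7, Kb7, Ka7.
Black is in check but has 3 legal moves → neither.

neither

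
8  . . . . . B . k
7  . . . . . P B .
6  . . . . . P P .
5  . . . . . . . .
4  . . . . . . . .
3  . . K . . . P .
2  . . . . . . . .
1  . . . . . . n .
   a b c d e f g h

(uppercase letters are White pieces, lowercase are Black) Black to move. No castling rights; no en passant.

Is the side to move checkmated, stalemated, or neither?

checkmate

Black to move; black king on h8.
In check: yes, from the white bishop on g7.
King squares — g7: attacked by Pf6; h7: attacked by Pg6; g8: attacked by Pf7.
Legal moves for Black: none.
In check with no legal moves → checkmate.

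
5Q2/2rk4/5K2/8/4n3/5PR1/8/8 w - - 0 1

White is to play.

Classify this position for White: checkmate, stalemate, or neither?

neither

White to move; white king on f6.
In check: yes, from the black knight on e4.
Legal moves for White: Kg7, Kf7, Kg6, Kf5, Ke5, fxe4.
White is in check but has 6 legal moves → neither.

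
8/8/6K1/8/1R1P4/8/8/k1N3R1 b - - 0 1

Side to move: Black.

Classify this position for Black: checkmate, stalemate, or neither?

stalemate

Black to move; black king on a1.
In check: no.
King squares — b1: attacked by Rb4; a2: attacked by Nc1; b2: attacked by Rb4.
Legal moves for Black: none.
Not in check and no legal moves → stalemate.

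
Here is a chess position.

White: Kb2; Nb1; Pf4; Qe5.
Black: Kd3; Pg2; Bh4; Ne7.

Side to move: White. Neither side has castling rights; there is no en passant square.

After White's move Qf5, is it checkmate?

no

After Qf5: black king on d3; in check: yes, from the white queen on f5.
Black has 5 legal replies: Kd4, Kc4, Ke3, Ke2, Nxf5.
In check but a legal move exists → not checkmate.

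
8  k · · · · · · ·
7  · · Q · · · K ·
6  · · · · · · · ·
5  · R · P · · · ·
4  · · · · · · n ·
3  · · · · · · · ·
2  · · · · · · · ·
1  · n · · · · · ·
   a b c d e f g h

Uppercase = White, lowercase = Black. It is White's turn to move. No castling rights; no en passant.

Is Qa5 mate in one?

yes

After Qa5: black king on a8; in check: yes, from the white queen on a5.
King squares — a7: attacked by Qa5; b7: attacked by Rb5; b8: attacked by Rb5.
Black has no legal moves → checkmate.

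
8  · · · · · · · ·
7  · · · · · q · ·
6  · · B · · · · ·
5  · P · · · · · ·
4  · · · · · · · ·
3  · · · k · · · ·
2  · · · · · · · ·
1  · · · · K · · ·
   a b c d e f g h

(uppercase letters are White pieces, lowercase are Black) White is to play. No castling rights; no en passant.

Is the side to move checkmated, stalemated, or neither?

neither

White to move; white king on e1.
In check: no.
Legal moves for White: Be8, Ba8, Bd7, Bb7, Bd5, Be4+, Bf3, Bg2, Bh1, Kd1, b6.
White has 11 legal moves and is not in check → neither.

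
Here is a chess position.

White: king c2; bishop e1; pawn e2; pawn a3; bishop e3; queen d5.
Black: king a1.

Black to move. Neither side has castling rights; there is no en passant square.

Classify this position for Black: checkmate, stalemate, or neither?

stalemate

Black to move; black king on a1.
In check: no.
King squares — b1: attacked by Kc2; a2: attacked by Qd5; b2: attacked by Kc2.
Legal moves for Black: none.
Not in check and no legal moves → stalemate.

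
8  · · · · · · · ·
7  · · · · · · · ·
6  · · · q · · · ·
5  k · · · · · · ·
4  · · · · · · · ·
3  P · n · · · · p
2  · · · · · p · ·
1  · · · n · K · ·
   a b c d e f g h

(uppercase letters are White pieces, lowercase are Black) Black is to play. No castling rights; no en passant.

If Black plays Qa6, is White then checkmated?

yes

After Qa6: white king on f1; in check: yes, from the black queen on a6.
King squares — e1: attacked by Pf2; g1: attacked by Pf2; e2: attacked by Nc3; f2: attacked by Nd1; g2: attacked by Ph3.
White has no legal moves → checkmate.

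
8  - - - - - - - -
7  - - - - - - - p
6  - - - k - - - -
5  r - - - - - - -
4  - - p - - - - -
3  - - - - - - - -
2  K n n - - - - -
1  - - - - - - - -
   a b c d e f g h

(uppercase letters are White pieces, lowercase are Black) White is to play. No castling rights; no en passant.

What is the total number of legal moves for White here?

2

White to move; king on a2.
In check: yes, from the black rook on a5.
Legal moves: Kxb2, Kb1.
Count: 2.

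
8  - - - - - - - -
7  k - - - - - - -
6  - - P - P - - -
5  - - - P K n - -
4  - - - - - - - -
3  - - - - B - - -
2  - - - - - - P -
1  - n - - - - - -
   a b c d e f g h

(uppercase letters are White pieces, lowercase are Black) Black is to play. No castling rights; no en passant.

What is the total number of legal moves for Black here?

Black to move; king on a7.
In check: yes, from the white bishop on e3.
Legal moves: Kb8, Ka8, Ka6, Nd4, Nxe3.
Count: 5.

5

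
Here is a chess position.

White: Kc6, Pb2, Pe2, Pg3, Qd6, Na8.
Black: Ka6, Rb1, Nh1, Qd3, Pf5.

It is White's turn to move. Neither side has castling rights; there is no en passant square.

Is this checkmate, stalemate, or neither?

White to move; white king on c6.
In check: no.
Legal moves for White include: Nc7+, Nb6, Qf8, Qd8, Qb8, Qe7, Qd7, Qc7, Qh6, Qg6, Qf6, Qe6, Qe5, Qd5, Qc5, Qf4, Qd4, Qb4, ... (list truncated; more exist).
White has legal moves and is not in check → neither.

neither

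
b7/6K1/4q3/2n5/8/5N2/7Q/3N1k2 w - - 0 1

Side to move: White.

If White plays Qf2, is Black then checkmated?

yes

After Qf2: black king on f1; in check: yes, from the white queen on f2.
King squares — e1: attacked by Qf2; g1: attacked by Qf2; e2: attacked by Qf2; f2: attacked by Nd1; g2: attacked by Qf2.
Black has no legal moves → checkmate.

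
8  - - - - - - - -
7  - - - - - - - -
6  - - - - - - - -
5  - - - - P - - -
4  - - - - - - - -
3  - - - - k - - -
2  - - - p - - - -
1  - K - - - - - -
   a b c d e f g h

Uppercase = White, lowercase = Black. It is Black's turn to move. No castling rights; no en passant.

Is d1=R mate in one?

no

After d1=R: white king on b1; in check: yes, from the black rook on d1.
White has 3 legal replies: Kc2, Kb2, Ka2.
In check but a legal move exists → not checkmate.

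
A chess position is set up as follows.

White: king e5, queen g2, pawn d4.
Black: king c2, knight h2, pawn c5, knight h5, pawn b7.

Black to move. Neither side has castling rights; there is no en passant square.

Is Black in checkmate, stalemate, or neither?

Black to move; black king on c2.
In check: yes, from the white queen on g2.
King squares — b1: available; c1: available; d1: available; b2: attacked by Qg2; d2: attacked by Qg2; b3: available; c3: available; d3: available.
Legal moves for Black: Kd3, Kc3, Kb3, Kd1, Kc1, Kb1.
Black is in check but has 6 legal moves → neither.

neither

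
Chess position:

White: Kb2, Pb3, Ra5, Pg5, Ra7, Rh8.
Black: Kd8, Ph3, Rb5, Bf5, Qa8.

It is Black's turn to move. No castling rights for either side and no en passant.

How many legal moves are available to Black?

0

Black to move; king on d8.
In check: yes, from the white rook on h8.
Legal moves: none.
Count: 0.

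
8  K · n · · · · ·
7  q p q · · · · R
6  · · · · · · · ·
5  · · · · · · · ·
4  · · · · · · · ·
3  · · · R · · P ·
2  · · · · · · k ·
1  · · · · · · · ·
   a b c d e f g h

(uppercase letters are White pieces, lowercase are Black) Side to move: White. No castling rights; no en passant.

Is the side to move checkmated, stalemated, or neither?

White to move; white king on a8.
In check: yes, from the black queen on a7.
King squares — a7: attacked by Nc8; b7: attacked by Qa7; b8: attacked by Qa7.
Legal moves for White: none.
In check with no legal moves → checkmate.

checkmate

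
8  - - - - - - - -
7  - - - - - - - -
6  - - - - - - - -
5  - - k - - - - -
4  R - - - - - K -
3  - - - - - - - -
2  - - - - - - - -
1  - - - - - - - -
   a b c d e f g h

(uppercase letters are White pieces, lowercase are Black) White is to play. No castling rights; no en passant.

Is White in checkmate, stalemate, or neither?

White to move; white king on g4.
In check: no.
Legal moves for White include: Kh5, Kg5, Kf5, Kh4, Kf4, Kh3, Kg3, Kf3, Ra8, Ra7, Ra6, Ra5+, Rf4, Re4, Rd4, Rc4+, Rb4, Ra3, ... (list truncated; more exist).
White has legal moves and is not in check → neither.

neither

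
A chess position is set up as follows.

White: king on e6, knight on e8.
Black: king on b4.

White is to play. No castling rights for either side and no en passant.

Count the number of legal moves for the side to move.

12

White to move; king on e6.
In check: no.
Legal moves: Ng7, Nc7, Nf6, Nd6, Kf7, Ke7, Kd7, Kf6, Kd6, Kf5, Ke5, Kd5.
Count: 12.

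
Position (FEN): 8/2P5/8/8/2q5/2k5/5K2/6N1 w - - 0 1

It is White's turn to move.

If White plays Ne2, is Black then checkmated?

no

After Ne2: black king on c3; in check: yes, from the white knight on e2.
Black has 7 legal replies: Kb4, Kd3, Kb3, Kd2, Kc2, Kb2, Qxe2+.
In check but a legal move exists → not checkmate.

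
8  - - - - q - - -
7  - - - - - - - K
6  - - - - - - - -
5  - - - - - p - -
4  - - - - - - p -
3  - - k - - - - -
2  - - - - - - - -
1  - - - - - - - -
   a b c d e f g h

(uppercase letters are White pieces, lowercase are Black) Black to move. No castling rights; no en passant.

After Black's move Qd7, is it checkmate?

no

After Qd7: white king on h7; in check: yes, from the black queen on d7.
White has 4 legal replies: Kh8, Kg8, Kh6, Kg6.
In check but a legal move exists → not checkmate.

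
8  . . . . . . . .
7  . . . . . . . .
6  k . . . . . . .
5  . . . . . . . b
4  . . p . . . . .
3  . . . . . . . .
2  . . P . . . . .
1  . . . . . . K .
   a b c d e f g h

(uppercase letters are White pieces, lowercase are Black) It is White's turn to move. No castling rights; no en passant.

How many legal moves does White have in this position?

White to move; king on g1.
In check: no.
Legal moves: Kh2, Kg2, Kf2, Kh1, Kf1, c3.
Count: 6.

6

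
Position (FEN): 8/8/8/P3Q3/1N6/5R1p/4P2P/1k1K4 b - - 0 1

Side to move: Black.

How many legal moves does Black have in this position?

Black to move; king on b1.
In check: no.
Legal moves: none.
Count: 0.

0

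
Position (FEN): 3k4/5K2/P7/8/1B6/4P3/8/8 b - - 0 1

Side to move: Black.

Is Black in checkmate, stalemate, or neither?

Black to move; black king on d8.
In check: no.
Legal moves for Black: Kc8, Kd7, Kc7.
Black has 3 legal moves and is not in check → neither.

neither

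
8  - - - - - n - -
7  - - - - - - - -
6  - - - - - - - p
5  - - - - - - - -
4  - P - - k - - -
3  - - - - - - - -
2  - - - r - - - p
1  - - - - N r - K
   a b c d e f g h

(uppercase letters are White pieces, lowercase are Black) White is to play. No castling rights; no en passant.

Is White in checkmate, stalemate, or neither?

checkmate

White to move; white king on h1.
In check: yes, from the black rook on f1.
King squares — g1: attacked by Rf1; g2: attacked by Rd2; h2: attacked by Rd2.
Legal moves for White: none.
In check with no legal moves → checkmate.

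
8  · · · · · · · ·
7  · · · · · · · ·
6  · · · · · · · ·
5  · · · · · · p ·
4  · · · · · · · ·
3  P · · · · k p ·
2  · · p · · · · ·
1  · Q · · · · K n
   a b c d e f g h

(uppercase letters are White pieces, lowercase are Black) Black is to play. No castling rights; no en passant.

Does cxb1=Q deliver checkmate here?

After cxb1=Q: white king on g1; in check: yes, from the black queen on b1.
King squares — f1: attacked by Qb1; h1: attacked by Qb1; f2: attacked by Nh1; g2: attacked by Kf3; h2: attacked by Pg3.
White has no legal moves → checkmate.

yes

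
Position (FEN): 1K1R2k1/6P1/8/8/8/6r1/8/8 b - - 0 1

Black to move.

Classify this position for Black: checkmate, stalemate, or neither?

neither

Black to move; black king on g8.
In check: yes, from the white rook on d8.
Legal moves for Black: Kh7, Kxg7, Kf7.
Black is in check but has 3 legal moves → neither.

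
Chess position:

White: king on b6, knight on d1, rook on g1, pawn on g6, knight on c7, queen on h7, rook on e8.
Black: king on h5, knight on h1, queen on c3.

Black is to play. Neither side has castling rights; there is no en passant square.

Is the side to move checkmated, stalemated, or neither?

Black to move; black king on h5.
In check: yes, from the white queen on h7.
King squares — g4: attacked by Rg1; h4: attacked by Qh7; g5: attacked by Rg1; g6: attacked by Rg1; h6: attacked by Qh7.
Legal moves for Black: none.
In check with no legal moves → checkmate.

checkmate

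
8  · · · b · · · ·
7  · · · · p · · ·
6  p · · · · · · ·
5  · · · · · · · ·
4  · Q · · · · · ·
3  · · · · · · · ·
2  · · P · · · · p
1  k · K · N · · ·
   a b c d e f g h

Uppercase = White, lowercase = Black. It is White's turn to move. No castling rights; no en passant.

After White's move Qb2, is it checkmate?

After Qb2: black king on a1; in check: yes, from the white queen on b2.
King squares — b1: attacked by Kc1; a2: attacked by Qb2; b2: attacked by Kc1.
Black has no legal moves → checkmate.

yes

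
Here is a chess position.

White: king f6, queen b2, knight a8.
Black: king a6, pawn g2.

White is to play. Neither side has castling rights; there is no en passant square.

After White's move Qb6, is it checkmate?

After Qb6: black king on a6; in check: yes, from the white queen on b6.
King squares — a5: attacked by Qb6; b5: attacked by Qb6; b6: attacked by Na8; a7: attacked by Qb6; b7: attacked by Qb6.
Black has no legal moves → checkmate.

yes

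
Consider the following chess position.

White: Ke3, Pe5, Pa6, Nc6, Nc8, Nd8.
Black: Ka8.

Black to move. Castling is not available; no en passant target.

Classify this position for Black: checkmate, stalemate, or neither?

stalemate

Black to move; black king on a8.
In check: no.
King squares — a7: attacked by Nc6; b7: attacked by Pa6; b8: attacked by Nc6.
Legal moves for Black: none.
Not in check and no legal moves → stalemate.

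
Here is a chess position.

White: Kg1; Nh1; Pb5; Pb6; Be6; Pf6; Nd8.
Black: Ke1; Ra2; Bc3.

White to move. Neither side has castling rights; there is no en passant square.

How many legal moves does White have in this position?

White to move; king on g1.
In check: no.
Legal moves: Nf7, Nb7, Nc6, Bg8, Bc8, Bf7, Bd7, Bf5, Bd5, Bg4, Bc4, Bh3, Bb3, Bxa2, Ng3, Nf2, f7, b7.
Count: 18.

18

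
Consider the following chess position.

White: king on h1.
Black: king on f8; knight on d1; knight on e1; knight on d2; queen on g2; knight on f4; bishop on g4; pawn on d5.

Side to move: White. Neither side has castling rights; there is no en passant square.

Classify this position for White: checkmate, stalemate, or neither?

checkmate

White to move; white king on h1.
In check: yes, from the black queen on g2.
King squares — g1: attacked by Qg2; g2: attacked by Ne1; h2: attacked by Qg2.
Legal moves for White: none.
In check with no legal moves → checkmate.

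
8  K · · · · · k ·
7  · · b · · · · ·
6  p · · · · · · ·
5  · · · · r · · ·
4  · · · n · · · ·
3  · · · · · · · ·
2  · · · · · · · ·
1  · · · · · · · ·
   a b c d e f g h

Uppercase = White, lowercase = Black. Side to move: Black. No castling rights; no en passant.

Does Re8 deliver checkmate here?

no

After Re8: white king on a8; in check: yes, from the black rook on e8.
White has 2 legal replies: Kb7, Ka7.
In check but a legal move exists → not checkmate.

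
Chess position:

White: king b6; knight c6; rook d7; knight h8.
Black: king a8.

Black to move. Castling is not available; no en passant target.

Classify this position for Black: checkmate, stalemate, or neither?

Black to move; black king on a8.
In check: no.
King squares — a7: attacked by Kb6; b7: attacked by Kb6; b8: attacked by Nc6.
Legal moves for Black: none.
Not in check and no legal moves → stalemate.

stalemate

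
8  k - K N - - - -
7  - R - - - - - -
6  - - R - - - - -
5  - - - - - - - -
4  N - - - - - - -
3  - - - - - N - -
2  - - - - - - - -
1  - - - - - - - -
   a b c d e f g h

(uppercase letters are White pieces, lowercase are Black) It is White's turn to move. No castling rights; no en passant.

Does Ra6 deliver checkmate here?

yes

After Ra6: black king on a8; in check: yes, from the white rook on a6.
King squares — a7: attacked by Ra6; b7: attacked by Kc8; b8: attacked by Rb7.
Black has no legal moves → checkmate.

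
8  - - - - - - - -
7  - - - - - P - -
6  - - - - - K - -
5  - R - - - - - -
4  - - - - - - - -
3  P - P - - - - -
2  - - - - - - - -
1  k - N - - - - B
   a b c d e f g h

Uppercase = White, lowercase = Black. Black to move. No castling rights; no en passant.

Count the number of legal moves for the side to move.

0

Black to move; king on a1.
In check: no.
Legal moves: none.
Count: 0.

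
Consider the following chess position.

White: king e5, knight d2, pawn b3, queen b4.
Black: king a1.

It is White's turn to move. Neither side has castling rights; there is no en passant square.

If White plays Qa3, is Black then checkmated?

After Qa3: black king on a1; in check: yes, from the white queen on a3.
King squares — b1: attacked by Nd2; a2: attacked by Qa3; b2: attacked by Qa3.
Black has no legal moves → checkmate.

yes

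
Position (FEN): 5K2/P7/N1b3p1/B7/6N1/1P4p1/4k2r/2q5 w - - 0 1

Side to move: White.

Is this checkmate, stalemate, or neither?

White to move; white king on f8.
In check: no.
Legal moves for White include: Kg8, Kg7, Kf7, Ke7, Nb8, Nc7, Nc5, Nb4, Bd8, Bc7, Bb6, Bb4, Bc3, Bd2, Be1, Nh6, Nf6, Ne5, ... (list truncated; more exist).
White has legal moves and is not in check → neither.

neither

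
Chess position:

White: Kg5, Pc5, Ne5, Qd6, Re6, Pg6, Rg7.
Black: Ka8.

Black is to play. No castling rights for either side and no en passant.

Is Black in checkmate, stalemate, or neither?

stalemate

Black to move; black king on a8.
In check: no.
King squares — a7: attacked by Rg7; b7: attacked by Rg7; b8: attacked by Qd6.
Legal moves for Black: none.
Not in check and no legal moves → stalemate.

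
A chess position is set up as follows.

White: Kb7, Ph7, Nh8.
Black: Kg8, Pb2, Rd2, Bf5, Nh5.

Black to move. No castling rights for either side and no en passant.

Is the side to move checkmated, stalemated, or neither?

neither

Black to move; black king on g8.
In check: yes, from the white pawn on h7.
King squares — f7: attacked by Nh8; g7: available; h7: available; f8: available; h8: available.
Legal moves for Black: Kxh8, Kf8, Kxh7, Kg7, Bxh7.
Black is in check but has 5 legal moves → neither.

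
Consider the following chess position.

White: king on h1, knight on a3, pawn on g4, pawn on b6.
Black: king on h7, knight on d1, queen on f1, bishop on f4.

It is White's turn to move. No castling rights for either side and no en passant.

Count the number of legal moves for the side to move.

White to move; king on h1.
In check: yes, from the black queen on f1.
Legal moves: none.
Count: 0.

0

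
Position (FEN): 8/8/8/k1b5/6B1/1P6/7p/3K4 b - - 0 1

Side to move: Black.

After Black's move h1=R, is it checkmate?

After h1=R: white king on d1; in check: yes, from the black rook on h1.
White has 3 legal replies: Ke2, Kd2, Kc2.
In check but a legal move exists → not checkmate.

no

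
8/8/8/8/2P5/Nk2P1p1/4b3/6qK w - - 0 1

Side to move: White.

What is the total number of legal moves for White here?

1

White to move; king on h1.
In check: yes, from the black queen on g1.
Legal moves: Kxg1.
Count: 1.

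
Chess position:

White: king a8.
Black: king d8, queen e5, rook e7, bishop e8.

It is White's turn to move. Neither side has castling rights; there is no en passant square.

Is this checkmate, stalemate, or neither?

stalemate

White to move; white king on a8.
In check: no.
King squares — a7: attacked by Re7; b7: attacked by Re7; b8: attacked by Qe5.
Legal moves for White: none.
Not in check and no legal moves → stalemate.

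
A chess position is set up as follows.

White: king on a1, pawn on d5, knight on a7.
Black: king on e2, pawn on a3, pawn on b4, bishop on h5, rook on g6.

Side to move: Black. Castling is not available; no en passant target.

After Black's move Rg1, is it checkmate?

After Rg1: white king on a1; in check: yes, from the black rook on g1.
White has 1 legal reply: Ka2.
In check but a legal move exists → not checkmate.

no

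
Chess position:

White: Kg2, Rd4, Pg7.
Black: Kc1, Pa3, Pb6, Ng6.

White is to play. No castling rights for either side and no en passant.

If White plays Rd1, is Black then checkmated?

no

After Rd1: black king on c1; in check: yes, from the white rook on d1.
Black has 3 legal replies: Kc2, Kb2, Kxd1.
In check but a legal move exists → not checkmate.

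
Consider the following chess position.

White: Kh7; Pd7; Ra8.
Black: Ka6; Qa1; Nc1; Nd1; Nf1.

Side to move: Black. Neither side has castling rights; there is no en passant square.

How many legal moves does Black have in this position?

3

Black to move; king on a6.
In check: yes, from the white rook on a8.
Legal moves: Kb7, Kb6, Kb5.
Count: 3.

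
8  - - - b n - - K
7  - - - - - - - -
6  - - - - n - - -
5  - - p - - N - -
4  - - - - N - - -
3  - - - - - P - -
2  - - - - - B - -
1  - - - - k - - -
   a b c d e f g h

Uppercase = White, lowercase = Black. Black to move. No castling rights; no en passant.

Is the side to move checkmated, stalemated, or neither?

neither

Black to move; black king on e1.
In check: yes, from the white bishop on f2.
Legal moves for Black: Ke2, Kf1, Kd1.
Black is in check but has 3 legal moves → neither.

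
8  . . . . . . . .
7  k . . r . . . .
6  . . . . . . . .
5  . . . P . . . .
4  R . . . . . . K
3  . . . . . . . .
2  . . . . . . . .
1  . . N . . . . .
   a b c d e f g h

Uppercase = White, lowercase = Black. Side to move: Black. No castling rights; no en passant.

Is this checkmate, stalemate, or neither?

Black to move; black king on a7.
In check: yes, from the white rook on a4.
Legal moves for Black: Kb8, Kb7, Kb6.
Black is in check but has 3 legal moves → neither.

neither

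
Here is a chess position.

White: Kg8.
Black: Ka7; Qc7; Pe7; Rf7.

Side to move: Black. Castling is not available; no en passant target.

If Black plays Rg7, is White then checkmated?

no

After Rg7: white king on g8; in check: yes, from the black rook on g7.
White has 3 legal replies: Kh8, Kf8, Kxg7.
In check but a legal move exists → not checkmate.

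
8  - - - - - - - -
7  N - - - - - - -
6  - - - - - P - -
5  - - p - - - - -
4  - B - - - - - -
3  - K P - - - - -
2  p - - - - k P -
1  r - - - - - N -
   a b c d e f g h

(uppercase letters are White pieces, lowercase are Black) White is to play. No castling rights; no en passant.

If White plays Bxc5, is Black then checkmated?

After Bxc5: black king on f2; in check: yes, from the white bishop on c5.
Black has 4 legal replies: Kg3, Kxg2, Kf1, Ke1.
In check but a legal move exists → not checkmate.

no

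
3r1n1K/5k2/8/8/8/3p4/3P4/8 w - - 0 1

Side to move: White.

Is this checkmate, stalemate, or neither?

White to move; white king on h8.
In check: no.
King squares — g7: attacked by Kf7; h7: attacked by Nf8; g8: attacked by Kf7.
Legal moves for White: none.
Not in check and no legal moves → stalemate.

stalemate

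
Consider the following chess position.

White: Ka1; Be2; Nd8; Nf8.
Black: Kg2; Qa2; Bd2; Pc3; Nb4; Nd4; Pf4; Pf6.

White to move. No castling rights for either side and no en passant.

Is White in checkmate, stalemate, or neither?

checkmate

White to move; white king on a1.
In check: yes, from the black queen on a2.
King squares — b1: attacked by Qa2; a2: attacked by Nb4; b2: attacked by Qa2.
Legal moves for White: none.
In check with no legal moves → checkmate.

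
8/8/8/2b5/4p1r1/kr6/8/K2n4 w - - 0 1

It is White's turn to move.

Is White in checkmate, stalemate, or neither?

stalemate

White to move; white king on a1.
In check: no.
King squares — b1: attacked by Rb3; a2: attacked by Ka3; b2: attacked by Nd1.
Legal moves for White: none.
Not in check and no legal moves → stalemate.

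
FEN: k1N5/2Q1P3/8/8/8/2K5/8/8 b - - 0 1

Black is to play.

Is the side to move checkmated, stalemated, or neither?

stalemate

Black to move; black king on a8.
In check: no.
King squares — a7: attacked by Qc7; b7: attacked by Qc7; b8: attacked by Qc7.
Legal moves for Black: none.
Not in check and no legal moves → stalemate.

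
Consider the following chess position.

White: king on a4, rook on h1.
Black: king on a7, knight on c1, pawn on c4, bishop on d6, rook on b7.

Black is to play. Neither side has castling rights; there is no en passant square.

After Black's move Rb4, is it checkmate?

After Rb4: white king on a4; in check: yes, from the black rook on b4.
White has 2 legal replies: Ka5, Ka3.
In check but a legal move exists → not checkmate.

no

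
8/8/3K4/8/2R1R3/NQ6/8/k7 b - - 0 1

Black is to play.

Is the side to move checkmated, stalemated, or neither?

Black to move; black king on a1.
In check: no.
King squares — b1: attacked by Na3; a2: attacked by Qb3; b2: attacked by Qb3.
Legal moves for Black: none.
Not in check and no legal moves → stalemate.

stalemate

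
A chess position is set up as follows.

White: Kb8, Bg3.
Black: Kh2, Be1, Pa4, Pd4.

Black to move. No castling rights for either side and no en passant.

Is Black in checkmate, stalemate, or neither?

neither

Black to move; black king on h2.
In check: yes, from the white bishop on g3.
Legal moves for Black: Kh3, Kxg3, Kg2, Kh1, Kg1, Bxg3+.
Black is in check but has 6 legal moves → neither.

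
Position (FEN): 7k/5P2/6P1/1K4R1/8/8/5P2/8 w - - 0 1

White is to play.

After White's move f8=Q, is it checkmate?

After f8=Q: black king on h8; in check: yes, from the white queen on f8.
King squares — g7: attacked by Qf8; h7: attacked by Pg6; g8: attacked by Qf8.
Black has no legal moves → checkmate.

yes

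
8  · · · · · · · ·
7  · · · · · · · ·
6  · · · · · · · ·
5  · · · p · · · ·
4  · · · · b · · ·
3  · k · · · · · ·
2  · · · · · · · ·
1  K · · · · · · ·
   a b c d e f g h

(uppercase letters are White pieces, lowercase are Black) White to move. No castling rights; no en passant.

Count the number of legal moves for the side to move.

White to move; king on a1.
In check: no.
Legal moves: none.
Count: 0.

0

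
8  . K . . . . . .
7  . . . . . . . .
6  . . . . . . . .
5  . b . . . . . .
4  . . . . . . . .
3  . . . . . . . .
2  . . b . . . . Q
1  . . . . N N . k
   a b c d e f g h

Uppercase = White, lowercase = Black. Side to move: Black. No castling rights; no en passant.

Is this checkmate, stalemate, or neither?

checkmate

Black to move; black king on h1.
In check: yes, from the white queen on h2.
King squares — g1: attacked by Qh2; g2: attacked by Ne1; h2: attacked by Nf1.
Legal moves for Black: none.
In check with no legal moves → checkmate.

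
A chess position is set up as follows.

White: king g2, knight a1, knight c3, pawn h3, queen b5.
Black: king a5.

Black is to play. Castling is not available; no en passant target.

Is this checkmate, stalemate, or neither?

checkmate

Black to move; black king on a5.
In check: yes, from the white queen on b5.
King squares — a4: attacked by Nc3; b4: attacked by Qb5; b5: attacked by Nc3; a6: attacked by Qb5; b6: attacked by Qb5.
Legal moves for Black: none.
In check with no legal moves → checkmate.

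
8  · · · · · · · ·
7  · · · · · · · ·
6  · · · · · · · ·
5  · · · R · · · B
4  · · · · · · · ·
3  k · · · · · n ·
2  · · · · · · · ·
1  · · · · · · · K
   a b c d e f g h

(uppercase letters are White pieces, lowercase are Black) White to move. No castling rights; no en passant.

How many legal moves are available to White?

3

White to move; king on h1.
In check: yes, from the black knight on g3.
Legal moves: Kh2, Kg2, Kg1.
Count: 3.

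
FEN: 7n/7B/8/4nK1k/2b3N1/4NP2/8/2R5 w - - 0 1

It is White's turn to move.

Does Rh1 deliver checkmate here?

yes

After Rh1: black king on h5; in check: yes, from the white rook on h1.
King squares — g4: attacked by Ne3; h4: attacked by Rh1; g5: attacked by Kf5; g6: attacked by Kf5; h6: attacked by Rh1.
Black has no legal moves → checkmate.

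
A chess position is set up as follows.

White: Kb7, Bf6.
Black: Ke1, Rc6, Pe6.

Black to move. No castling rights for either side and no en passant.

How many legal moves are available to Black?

16

Black to move; king on e1.
In check: no.
Legal moves: Rc8, Rc7+, Rd6, Rb6+, Ra6, Rc5, Rc4, Rc3, Rc2, Rc1, Kf2, Ke2, Kd2, Kf1, Kd1, e5.
Count: 16.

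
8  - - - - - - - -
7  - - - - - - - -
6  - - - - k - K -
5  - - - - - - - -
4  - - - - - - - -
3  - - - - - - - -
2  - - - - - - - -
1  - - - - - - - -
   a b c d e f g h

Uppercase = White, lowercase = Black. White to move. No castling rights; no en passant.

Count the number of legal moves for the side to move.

5

White to move; king on g6.
In check: no.
Legal moves: Kh7, Kg7, Kh6, Kh5, Kg5.
Count: 5.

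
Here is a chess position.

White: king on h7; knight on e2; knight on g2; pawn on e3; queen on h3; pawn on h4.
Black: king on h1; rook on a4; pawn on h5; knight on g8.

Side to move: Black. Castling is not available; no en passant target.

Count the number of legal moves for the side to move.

Black to move; king on h1.
In check: yes, from the white queen on h3.
Legal moves: none.
Count: 0.

0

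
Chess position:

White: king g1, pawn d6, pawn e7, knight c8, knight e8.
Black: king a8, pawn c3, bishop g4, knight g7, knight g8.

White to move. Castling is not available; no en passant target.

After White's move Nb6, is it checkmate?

no

After Nb6: black king on a8; in check: yes, from the white knight on b6.
Black has 3 legal replies: Kb8, Kb7, Ka7.
In check but a legal move exists → not checkmate.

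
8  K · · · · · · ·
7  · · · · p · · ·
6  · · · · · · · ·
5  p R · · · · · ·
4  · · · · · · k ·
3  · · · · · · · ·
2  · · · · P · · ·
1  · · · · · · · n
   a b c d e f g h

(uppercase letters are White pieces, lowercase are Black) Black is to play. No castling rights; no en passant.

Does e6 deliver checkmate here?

no

After e6: white king on a8; in check: no.
White is not in check, so this cannot be checkmate.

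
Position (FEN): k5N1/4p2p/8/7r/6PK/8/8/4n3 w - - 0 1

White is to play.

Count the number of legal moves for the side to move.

3

White to move; king on h4.
In check: yes, from the black rook on h5.
Legal moves: Kxh5, Kg3, gxh5.
Count: 3.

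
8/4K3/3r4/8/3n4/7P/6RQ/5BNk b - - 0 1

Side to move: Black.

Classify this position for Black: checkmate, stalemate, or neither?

Black to move; black king on h1.
In check: yes, from the white queen on h2.
King squares — g1: attacked by Rg2; g2: attacked by Bf1; h2: attacked by Rg2.
Legal moves for Black: none.
In check with no legal moves → checkmate.

checkmate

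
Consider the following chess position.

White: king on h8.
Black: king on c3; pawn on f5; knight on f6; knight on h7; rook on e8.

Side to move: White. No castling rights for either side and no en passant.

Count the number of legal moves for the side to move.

1

White to move; king on h8.
In check: yes, from the black rook on e8.
Legal moves: Kg7.
Count: 1.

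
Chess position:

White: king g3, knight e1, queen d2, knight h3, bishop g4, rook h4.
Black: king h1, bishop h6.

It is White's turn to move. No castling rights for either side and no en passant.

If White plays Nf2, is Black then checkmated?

After Nf2: black king on h1; in check: yes, from the white knight on f2 and the white rook on h4.
Black has 1 legal reply: Kg1.
In check but a legal move exists → not checkmate.

no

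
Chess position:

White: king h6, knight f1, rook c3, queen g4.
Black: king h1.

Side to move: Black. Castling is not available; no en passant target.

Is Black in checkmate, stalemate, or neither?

Black to move; black king on h1.
In check: no.
King squares — g1: attacked by Qg4; g2: attacked by Qg4; h2: attacked by Nf1.
Legal moves for Black: none.
Not in check and no legal moves → stalemate.

stalemate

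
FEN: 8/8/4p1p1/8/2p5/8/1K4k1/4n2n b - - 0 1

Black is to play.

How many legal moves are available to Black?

Black to move; king on g2.
In check: no.
Legal moves: Kh3, Kg3, Kf3, Kh2, Kf2, Kg1, Kf1, Ng3, Nf2, Nf3, Nd3+, Nc2, g5, e5, c3+.
Count: 15.

15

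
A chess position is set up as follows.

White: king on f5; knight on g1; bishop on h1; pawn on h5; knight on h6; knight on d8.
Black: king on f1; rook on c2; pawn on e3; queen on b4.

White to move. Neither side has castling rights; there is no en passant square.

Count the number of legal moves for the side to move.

White to move; king on f5.
In check: no.
Legal moves: Ndf7, Nb7, Ne6, Nc6, Ng8, Nhf7, Ng4, Kg6, Kf6, Ke6, Kg5, Ke5, Ba8, Bb7, Bc6, Bd5, Be4, Bf3, Bg2+, Nh3, Nf3, Ne2.
Count: 22.

22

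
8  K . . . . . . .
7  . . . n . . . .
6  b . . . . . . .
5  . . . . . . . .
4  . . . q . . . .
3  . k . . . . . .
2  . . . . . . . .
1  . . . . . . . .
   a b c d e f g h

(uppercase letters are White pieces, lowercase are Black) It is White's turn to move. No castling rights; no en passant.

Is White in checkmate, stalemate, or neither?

White to move; white king on a8.
In check: no.
King squares — a7: attacked by Qd4; b7: attacked by Ba6; b8: attacked by Nd7.
Legal moves for White: none.
Not in check and no legal moves → stalemate.

stalemate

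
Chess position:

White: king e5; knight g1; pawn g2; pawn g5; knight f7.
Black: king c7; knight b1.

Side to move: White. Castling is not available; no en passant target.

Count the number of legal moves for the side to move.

White to move; king on e5.
In check: no.
Legal moves: Nh8, Nd8, Nh6, Nd6, Kf6, Ke6, Kf5, Kd5, Kf4, Ke4, Kd4, Nh3, Nf3, Ne2, g6, g3, g4.
Count: 17.

17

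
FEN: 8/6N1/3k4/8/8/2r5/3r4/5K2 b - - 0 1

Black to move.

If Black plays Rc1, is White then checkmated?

After Rc1: white king on f1; in check: yes, from the black rook on c1.
King squares — e1: attacked by Rc1; g1: attacked by Rc1; e2: attacked by Rd2; f2: attacked by Rd2; g2: attacked by Rd2.
White has no legal moves → checkmate.

yes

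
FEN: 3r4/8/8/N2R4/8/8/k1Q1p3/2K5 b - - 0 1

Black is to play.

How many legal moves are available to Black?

2

Black to move; king on a2.
In check: yes, from the white queen on c2.
Legal moves: Ka3, Ka1.
Count: 2.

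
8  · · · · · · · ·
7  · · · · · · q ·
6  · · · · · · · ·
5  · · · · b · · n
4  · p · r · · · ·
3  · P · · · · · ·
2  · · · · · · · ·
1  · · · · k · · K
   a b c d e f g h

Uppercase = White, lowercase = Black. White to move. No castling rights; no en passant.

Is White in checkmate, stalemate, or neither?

White to move; white king on h1.
In check: no.
King squares — g1: attacked by Qg7; g2: attacked by Qg7; h2: attacked by Be5.
Legal moves for White: none.
Not in check and no legal moves → stalemate.

stalemate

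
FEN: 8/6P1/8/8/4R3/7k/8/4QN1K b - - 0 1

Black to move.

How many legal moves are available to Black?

Black to move; king on h3.
In check: no.
Legal moves: none.
Count: 0.

0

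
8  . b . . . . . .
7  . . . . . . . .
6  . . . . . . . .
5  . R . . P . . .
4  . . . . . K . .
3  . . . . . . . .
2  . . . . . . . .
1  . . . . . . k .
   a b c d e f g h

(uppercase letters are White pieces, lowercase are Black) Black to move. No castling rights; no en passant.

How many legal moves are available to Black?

Black to move; king on g1.
In check: no.
Legal moves: Bc7, Ba7, Bd6, Bxe5+, Kh2, Kg2, Kf2, Kh1, Kf1.
Count: 9.

9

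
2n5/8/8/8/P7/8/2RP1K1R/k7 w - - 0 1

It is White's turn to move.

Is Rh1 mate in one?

yes

After Rh1: black king on a1; in check: yes, from the white rook on h1.
King squares — b1: attacked by Rh1; a2: attacked by Rc2; b2: attacked by Rc2.
Black has no legal moves → checkmate.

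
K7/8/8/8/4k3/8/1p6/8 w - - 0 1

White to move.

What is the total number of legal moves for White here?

3

White to move; king on a8.
In check: no.
Legal moves: Kb8, Kb7, Ka7.
Count: 3.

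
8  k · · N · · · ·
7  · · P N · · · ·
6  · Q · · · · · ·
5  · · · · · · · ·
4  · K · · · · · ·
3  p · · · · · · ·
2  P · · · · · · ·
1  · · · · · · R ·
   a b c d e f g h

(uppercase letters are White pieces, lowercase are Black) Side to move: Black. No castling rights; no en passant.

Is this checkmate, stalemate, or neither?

stalemate

Black to move; black king on a8.
In check: no.
King squares — a7: attacked by Qb6; b7: attacked by Qb6; b8: attacked by Qb6.
Legal moves for Black: none.
Not in check and no legal moves → stalemate.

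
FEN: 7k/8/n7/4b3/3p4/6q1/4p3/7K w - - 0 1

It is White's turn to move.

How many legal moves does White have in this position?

White to move; king on h1.
In check: no.
Legal moves: none.
Count: 0.

0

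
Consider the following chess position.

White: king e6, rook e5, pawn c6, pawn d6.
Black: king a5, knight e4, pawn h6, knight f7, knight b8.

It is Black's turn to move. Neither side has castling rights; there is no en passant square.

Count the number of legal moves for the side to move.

Black to move; king on a5.
In check: yes, from the white rook on e5.
Legal moves: Kb6, Ka6, Kb4, Ka4, Nxe5, Nc5+.
Count: 6.

6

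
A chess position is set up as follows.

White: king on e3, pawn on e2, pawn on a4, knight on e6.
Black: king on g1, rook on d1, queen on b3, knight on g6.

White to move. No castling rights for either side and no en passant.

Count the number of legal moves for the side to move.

1

White to move; king on e3.
In check: yes, from the black queen on b3.
Legal moves: Ke4.
Count: 1.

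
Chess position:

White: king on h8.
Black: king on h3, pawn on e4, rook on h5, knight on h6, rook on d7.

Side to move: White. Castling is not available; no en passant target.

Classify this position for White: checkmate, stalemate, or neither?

stalemate

White to move; white king on h8.
In check: no.
King squares — g7: attacked by Rd7; h7: attacked by Rd7; g8: attacked by Nh6.
Legal moves for White: none.
Not in check and no legal moves → stalemate.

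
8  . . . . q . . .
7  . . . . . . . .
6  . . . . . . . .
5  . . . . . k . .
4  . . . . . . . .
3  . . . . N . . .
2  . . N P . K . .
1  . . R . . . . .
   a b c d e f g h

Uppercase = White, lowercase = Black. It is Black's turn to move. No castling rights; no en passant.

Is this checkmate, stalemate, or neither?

neither

Black to move; black king on f5.
In check: yes, from the white knight on e3.
King squares — e4: available; f4: available; g4: attacked by Ne3; e5: available; g5: available; e6: available; f6: available; g6: available.
Legal moves for Black: Kg6, Kf6, Ke6, Kg5, Ke5, Kf4, Ke4, Qxe3+.
Black is in check but has 8 legal moves → neither.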